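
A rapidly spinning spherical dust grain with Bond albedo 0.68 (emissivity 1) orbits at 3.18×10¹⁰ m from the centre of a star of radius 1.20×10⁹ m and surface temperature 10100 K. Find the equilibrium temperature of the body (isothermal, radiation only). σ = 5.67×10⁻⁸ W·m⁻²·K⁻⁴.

The star's surface emits σT_*⁴; at distance d the flux is S = σT_*⁴(R_*/d)².
S = 5.67×10⁻⁸·(10100)⁴·(1.20×10⁹/3.18×10¹⁰)² = 8.402×10⁵ W/m².
For an isothermal sphere T⁴ = (1−a)S/(4σ) = 1.185×10¹² K⁴.

T ≈ 1040 K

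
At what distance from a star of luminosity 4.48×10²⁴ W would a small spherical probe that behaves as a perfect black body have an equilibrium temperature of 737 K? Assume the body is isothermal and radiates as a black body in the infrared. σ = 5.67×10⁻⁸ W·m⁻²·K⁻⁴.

For an isothermal black-emitting sphere, (1−a)S·πr² = σ·4πr²·T⁴ ⇒ S = 4σT⁴/(1−a).
S = 4·5.67×10⁻⁸·(737)⁴/1.00 = 66910 W/m².
Flux falls as S = L/(4πd²), so d = √(L/(4πS)) = √(4.48×10²⁴/(4π·66910)).

d ≈ 2.31×10⁹ m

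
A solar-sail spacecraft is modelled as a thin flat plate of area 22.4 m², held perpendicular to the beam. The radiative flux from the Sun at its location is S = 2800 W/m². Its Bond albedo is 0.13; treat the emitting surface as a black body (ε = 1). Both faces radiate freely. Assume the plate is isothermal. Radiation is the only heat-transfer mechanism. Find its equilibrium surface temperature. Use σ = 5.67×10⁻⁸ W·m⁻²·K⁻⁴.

At equilibrium, absorbed power = emitted power.
Absorbing cross-section = A = 22.40 m²; emitting surface = 2A = 44.80 m² (ratio 2).
(1−a)S·A_cross = εσ·A_surf·T⁴  ⇒  T⁴ = (1−a)S/(2σ).
T⁴ = 0.870·2800/(2·5.67×10⁻⁸) = 2.148×10¹⁰ K⁴.
T = (2.148×10¹⁰)^(1/4).

T ≈ 383 K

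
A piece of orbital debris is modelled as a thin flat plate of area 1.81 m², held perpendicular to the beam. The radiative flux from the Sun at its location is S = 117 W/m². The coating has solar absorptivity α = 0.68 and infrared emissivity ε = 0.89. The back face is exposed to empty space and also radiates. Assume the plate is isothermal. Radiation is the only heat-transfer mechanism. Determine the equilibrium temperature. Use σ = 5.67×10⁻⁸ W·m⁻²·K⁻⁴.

T ≈ 168 K

At equilibrium, absorbed power = emitted power.
Absorbing cross-section = A = 1.810 m²; emitting surface = 2A = 3.620 m² (ratio 2).
αS·A_cross = εσ·A_surf·T⁴  ⇒  T⁴ = αS/(ε·2σ).
T⁴ = 0.680·117/(0.89·2·5.67×10⁻⁸) = 7.883×10⁸ K⁴.
T = (7.883×10⁸)^(1/4).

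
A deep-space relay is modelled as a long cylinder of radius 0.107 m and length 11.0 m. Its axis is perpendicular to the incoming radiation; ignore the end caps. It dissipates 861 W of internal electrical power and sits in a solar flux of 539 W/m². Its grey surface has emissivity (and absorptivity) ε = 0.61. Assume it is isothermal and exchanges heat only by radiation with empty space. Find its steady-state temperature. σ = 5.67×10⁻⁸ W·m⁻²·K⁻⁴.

T ≈ 283 K

At steady state, absorbed solar power + internal power = radiated power.
Absorbed: α·S·A_cross = 0.61·539·2.354 = 774.0 W (cross-section 2rL).
Total input = 774.0 + 861 = 1635 W.
Radiated: εσ·A_surf·T⁴ with A_surf = 2πrL = 7.395 m².
T⁴ = 1635/(0.61·5.67×10⁻⁸·7.395) = 6.392×10⁹ K⁴.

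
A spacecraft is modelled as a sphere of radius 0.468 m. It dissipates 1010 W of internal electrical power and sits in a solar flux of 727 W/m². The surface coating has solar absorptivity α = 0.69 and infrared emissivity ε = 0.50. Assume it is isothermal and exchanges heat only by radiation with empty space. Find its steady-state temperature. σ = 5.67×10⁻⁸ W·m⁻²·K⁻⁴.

At steady state, absorbed solar power + internal power = radiated power.
Absorbed: α·S·A_cross = 0.69·727·0.6881 = 345.2 W (cross-section πr²).
Total input = 345.2 + 1010 = 1355 W.
Radiated: εσ·A_surf·T⁴ with A_surf = 4πr² = 2.752 m².
T⁴ = 1355/(0.50·5.67×10⁻⁸·2.752) = 1.737×10¹⁰ K⁴.

T ≈ 363 K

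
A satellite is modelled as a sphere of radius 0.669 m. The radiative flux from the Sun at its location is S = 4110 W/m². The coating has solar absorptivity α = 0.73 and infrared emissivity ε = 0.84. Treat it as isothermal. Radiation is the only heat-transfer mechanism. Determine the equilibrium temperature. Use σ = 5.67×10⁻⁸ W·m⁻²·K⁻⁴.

T ≈ 354 K

At equilibrium, absorbed power = emitted power.
Absorbing cross-section = πr² = 1.406 m²; emitting surface = 4πr² = 5.624 m² (ratio 4).
αS·A_cross = εσ·A_surf·T⁴  ⇒  T⁴ = αS/(ε·4σ).
T⁴ = 0.730·4110/(0.84·4·5.67×10⁻⁸) = 1.575×10¹⁰ K⁴.
T = (1.575×10¹⁰)^(1/4).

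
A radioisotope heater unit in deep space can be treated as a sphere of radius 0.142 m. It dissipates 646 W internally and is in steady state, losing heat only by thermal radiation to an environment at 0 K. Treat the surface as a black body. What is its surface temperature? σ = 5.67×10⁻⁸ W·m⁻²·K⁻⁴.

T ≈ 460 K

Steady state: internal power = radiated power, P = εσA T⁴.
Radiating area A = 4πr² = 0.2534 m².
T⁴ = P/(εσA) = 646/(1.0·5.67×10⁻⁸·0.2534) = 4.496×10¹⁰ K⁴.
T = (4.496×10¹⁰)^(1/4).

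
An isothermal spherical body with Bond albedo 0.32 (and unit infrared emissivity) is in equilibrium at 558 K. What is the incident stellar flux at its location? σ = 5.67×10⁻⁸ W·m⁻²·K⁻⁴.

S ≈ 32300 W/m²

(1−a)S·πr² = σ·4πr²·T⁴ ⇒ S = 4σT⁴/(1−a).
S = 4·5.67×10⁻⁸·9.695×10¹⁰/0.680.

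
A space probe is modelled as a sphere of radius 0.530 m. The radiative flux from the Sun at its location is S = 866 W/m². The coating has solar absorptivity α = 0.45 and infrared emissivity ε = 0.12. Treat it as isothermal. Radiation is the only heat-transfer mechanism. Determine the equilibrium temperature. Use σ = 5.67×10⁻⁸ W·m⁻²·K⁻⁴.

At equilibrium, absorbed power = emitted power.
Absorbing cross-section = πr² = 0.8825 m²; emitting surface = 4πr² = 3.530 m² (ratio 4).
αS·A_cross = εσ·A_surf·T⁴  ⇒  T⁴ = αS/(ε·4σ).
T⁴ = 0.450·866/(0.12·4·5.67×10⁻⁸) = 1.432×10¹⁰ K⁴.
T = (1.432×10¹⁰)^(1/4).

T ≈ 346 K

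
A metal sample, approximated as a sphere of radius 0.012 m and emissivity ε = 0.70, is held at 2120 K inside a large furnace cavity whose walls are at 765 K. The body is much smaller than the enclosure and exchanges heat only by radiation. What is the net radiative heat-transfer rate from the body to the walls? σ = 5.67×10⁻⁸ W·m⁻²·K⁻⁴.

P_net ≈ 1430 W

For a small grey body in a large enclosure: P_net = εσA(T_body⁴ − T_wall⁴).
A = 4πr² = 0.001810 m²; T_body⁴ − T_wall⁴ = 2.020×10¹³ − 3.425×10¹¹ = 1.986×10¹³ K⁴.
|P_net| = 0.70·5.67×10⁻⁸·0.001810·1.986×10¹³.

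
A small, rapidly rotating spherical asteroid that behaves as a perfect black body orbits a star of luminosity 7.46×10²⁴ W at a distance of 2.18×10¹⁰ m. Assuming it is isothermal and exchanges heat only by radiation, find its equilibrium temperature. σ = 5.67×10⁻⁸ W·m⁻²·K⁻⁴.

First find the stellar flux at distance d: S = L/(4πd²) = 7.46×10²⁴/(4π·(2.18×10¹⁰)²) = 1249 W/m².
For an isothermal sphere, absorbed (1−a)S·πr² = emitted σ·4πr²·T⁴, so T⁴ = (1−a)S/(4σ).
T⁴ = 1.00·1249/(4·5.67×10⁻⁸) = 5.508×10⁹ K⁴.

T ≈ 272 K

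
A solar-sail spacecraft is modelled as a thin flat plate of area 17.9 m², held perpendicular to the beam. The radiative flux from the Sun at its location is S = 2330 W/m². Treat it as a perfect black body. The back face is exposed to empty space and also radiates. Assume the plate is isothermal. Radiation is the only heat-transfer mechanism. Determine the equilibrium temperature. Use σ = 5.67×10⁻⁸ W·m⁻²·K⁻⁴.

At equilibrium, absorbed power = emitted power.
Absorbing cross-section = A = 17.90 m²; emitting surface = 2A = 35.80 m² (ratio 2).
S·A_cross = εσ·A_surf·T⁴  ⇒  T⁴ = S/(2σ).
T⁴ = 1.00·2330/(2·5.67×10⁻⁸) = 2.055×10¹⁰ K⁴.
T = (2.055×10¹⁰)^(1/4).

T ≈ 379 K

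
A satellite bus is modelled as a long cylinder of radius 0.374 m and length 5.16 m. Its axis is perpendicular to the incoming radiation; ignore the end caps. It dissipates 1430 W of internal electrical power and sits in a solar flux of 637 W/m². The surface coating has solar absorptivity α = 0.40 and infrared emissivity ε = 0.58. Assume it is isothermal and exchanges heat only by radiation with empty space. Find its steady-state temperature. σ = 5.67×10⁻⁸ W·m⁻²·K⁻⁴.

T ≈ 279 K

At steady state, absorbed solar power + internal power = radiated power.
Absorbed: α·S·A_cross = 0.40·637·3.860 = 983.4 W (cross-section 2rL).
Total input = 983.4 + 1430 = 2413 W.
Radiated: εσ·A_surf·T⁴ with A_surf = 2πrL = 12.13 m².
T⁴ = 2413/(0.58·5.67×10⁻⁸·12.13) = 6.052×10⁹ K⁴.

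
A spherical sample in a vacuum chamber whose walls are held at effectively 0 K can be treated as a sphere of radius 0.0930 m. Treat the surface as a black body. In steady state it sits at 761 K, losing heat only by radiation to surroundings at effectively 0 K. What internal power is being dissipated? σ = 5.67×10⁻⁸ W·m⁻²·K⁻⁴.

Steady state: P = εσA T⁴.
A = 4πr² = 0.1087 m²; T⁴ = (761)⁴ = 3.354×10¹¹ K⁴.
P = 1.0 × 5.67×10⁻⁸ × 0.1087 × 3.354×10¹¹.

P ≈ 2070 W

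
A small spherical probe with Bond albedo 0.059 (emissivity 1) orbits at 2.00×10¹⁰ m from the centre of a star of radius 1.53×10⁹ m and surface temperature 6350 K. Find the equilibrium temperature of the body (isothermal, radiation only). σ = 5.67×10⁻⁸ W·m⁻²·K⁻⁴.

T ≈ 1220 K

The star's surface emits σT_*⁴; at distance d the flux is S = σT_*⁴(R_*/d)².
S = 5.67×10⁻⁸·(6350)⁴·(1.53×10⁹/2.00×10¹⁰)² = 5.395×10⁵ W/m².
For an isothermal sphere T⁴ = (1−a)S/(4σ) = 2.238×10¹² K⁴.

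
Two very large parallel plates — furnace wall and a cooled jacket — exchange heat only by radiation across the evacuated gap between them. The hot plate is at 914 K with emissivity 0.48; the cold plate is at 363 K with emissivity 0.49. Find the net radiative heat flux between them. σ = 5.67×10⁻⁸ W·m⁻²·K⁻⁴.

q ≈ 12400 W/m²

For two infinite grey parallel plates, q = σ(T₁⁴ − T₂⁴)/(1/ε₁ + 1/ε₂ − 1).
T₁⁴ − T₂⁴ = 6.979×10¹¹ − 1.736×10¹⁰ = 6.805×10¹¹ K⁴.
1/ε₁ + 1/ε₂ − 1 = 2.083 + 2.041 − 1 = 3.124.
q = 5.67×10⁻⁸ × 6.805×10¹¹ / 3.124.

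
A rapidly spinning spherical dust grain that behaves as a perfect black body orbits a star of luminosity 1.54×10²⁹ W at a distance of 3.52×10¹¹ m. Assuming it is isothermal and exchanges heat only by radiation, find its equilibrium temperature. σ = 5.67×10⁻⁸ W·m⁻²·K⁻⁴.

T ≈ 813 K

First find the stellar flux at distance d: S = L/(4πd²) = 1.54×10²⁹/(4π·(3.52×10¹¹)²) = 98910 W/m².
For an isothermal sphere, absorbed (1−a)S·πr² = emitted σ·4πr²·T⁴, so T⁴ = (1−a)S/(4σ).
T⁴ = 1.00·98910/(4·5.67×10⁻⁸) = 4.361×10¹¹ K⁴.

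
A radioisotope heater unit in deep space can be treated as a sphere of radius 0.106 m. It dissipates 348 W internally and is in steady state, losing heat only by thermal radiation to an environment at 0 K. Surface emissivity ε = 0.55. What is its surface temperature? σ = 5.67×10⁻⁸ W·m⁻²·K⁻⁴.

Steady state: internal power = radiated power, P = εσA T⁴.
Radiating area A = 4πr² = 0.1412 m².
T⁴ = P/(εσA) = 348/(0.55·5.67×10⁻⁸·0.1412) = 7.903×10¹⁰ K⁴.
T = (7.903×10¹⁰)^(1/4).

T ≈ 530 K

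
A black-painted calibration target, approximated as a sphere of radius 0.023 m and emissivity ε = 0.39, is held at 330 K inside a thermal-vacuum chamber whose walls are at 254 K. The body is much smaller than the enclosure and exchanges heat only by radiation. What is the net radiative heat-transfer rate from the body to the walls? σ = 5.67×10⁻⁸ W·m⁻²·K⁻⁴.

For a small grey body in a large enclosure: P_net = εσA(T_body⁴ − T_wall⁴).
A = 4πr² = 0.006648 m²; T_body⁴ − T_wall⁴ = 1.186×10¹⁰ − 4.162×10⁹ = 7.697×10⁹ K⁴.
|P_net| = 0.39·5.67×10⁻⁸·0.006648·7.697×10⁹.

P_net ≈ 1.13 W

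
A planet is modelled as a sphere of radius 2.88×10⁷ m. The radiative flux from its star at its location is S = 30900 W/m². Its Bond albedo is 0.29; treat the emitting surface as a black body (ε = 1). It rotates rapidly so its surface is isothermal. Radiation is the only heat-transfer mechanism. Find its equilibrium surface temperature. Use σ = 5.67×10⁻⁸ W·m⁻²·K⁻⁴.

T ≈ 558 K

At equilibrium, absorbed power = emitted power.
Absorbing cross-section = πr² = 2.606×10¹⁵ m²; emitting surface = 4πr² = 1.042×10¹⁶ m² (ratio 4).
(1−a)S·A_cross = εσ·A_surf·T⁴  ⇒  T⁴ = (1−a)S/(4σ).
T⁴ = 0.710·30900/(4·5.67×10⁻⁸) = 9.673×10¹⁰ K⁴.
T = (9.673×10¹⁰)^(1/4).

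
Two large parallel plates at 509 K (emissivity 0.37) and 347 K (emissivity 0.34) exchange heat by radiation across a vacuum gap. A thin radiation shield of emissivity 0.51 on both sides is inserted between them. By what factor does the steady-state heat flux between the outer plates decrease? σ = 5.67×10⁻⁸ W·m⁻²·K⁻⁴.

factor ≈ 1.63

Without shield: q₀ = σΔ(T⁴)/(1/ε₁+1/ε₂−1) with denominator 4.644.
With shield the two gaps are in series; the resistances add: (1/ε₁+1/ε_s−1)+(1/ε_s+1/ε₂−1) = 3.663+3.902 = 7.565.
Heat-flux ratio q₀/q = 7.565/4.644.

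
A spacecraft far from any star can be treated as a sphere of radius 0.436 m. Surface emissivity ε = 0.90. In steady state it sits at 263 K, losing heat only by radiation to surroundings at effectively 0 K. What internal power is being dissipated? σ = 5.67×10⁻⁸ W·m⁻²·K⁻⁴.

Steady state: P = εσA T⁴.
A = 4πr² = 2.389 m²; T⁴ = (263)⁴ = 4.784×10⁹ K⁴.
P = 0.90 × 5.67×10⁻⁸ × 2.389 × 4.784×10⁹.

P ≈ 583 W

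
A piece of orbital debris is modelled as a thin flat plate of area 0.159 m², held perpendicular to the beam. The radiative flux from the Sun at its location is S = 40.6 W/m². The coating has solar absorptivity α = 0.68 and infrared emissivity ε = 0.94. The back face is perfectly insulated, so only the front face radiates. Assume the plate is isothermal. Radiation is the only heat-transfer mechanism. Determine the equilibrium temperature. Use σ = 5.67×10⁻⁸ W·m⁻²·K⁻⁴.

At equilibrium, absorbed power = emitted power.
Absorbing cross-section = A = 0.1590 m²; emitting surface = A = 0.1590 m² (ratio 1).
αS·A_cross = εσ·A_surf·T⁴  ⇒  T⁴ = αS/(ε·1σ).
T⁴ = 0.680·40.6/(0.94·1·5.67×10⁻⁸) = 5.180×10⁸ K⁴.
T = (5.180×10⁸)^(1/4).

T ≈ 151 K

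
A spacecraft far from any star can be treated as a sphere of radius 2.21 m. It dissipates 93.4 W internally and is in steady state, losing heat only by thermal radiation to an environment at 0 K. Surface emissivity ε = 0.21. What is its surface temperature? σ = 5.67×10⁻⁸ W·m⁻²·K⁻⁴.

Steady state: internal power = radiated power, P = εσA T⁴.
Radiating area A = 4πr² = 61.38 m².
T⁴ = P/(εσA) = 93.4/(0.21·5.67×10⁻⁸·61.38) = 1.278×10⁸ K⁴.
T = (1.278×10⁸)^(1/4).

T ≈ 106 K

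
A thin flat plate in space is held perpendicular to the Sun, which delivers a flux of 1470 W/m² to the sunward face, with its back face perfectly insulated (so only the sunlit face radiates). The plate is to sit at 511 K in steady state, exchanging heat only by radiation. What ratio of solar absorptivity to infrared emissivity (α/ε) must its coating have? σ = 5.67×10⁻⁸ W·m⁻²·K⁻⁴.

α/ε ≈ 2.63

Balance: αS·A = εσ·1A·T⁴ ⇒ α/ε = σT⁴/S.
α/ε = 5.67×10⁻⁸·(511)⁴/1470 = 5.67×10⁻⁸·6.818×10¹⁰/1470.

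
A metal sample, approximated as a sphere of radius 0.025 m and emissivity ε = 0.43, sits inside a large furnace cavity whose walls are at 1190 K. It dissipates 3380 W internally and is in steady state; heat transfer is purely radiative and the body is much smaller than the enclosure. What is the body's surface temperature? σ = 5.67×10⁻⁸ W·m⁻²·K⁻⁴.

For a small grey body in a large enclosure, net radiated power = εσA(T⁴ − T_w⁴).
Steady state: P = εσA(T⁴ − T_w⁴) with A = 4πr² = 0.007854 m².
T⁴ = P/(εσA) + T_w⁴ = 3380/(0.43·5.67×10⁻⁸·0.007854) + (1190)⁴
    = 1.765×10¹³ + 2.005×10¹² = 1.966×10¹³ K⁴.

T ≈ 2110 K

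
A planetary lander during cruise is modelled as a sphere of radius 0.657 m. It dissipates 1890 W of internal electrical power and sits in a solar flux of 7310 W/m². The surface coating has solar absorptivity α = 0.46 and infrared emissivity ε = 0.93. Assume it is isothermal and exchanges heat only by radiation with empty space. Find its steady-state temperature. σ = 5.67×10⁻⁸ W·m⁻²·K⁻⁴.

T ≈ 388 K

At steady state, absorbed solar power + internal power = radiated power.
Absorbed: α·S·A_cross = 0.46·7310·1.356 = 4560 W (cross-section πr²).
Total input = 4560 + 1890 = 6450 W.
Radiated: εσ·A_surf·T⁴ with A_surf = 4πr² = 5.424 m².
T⁴ = 6450/(0.93·5.67×10⁻⁸·5.424) = 2.255×10¹⁰ K⁴.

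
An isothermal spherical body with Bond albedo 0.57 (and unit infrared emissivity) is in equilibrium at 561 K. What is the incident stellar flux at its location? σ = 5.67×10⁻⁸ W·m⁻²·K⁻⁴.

S ≈ 52200 W/m²

(1−a)S·πr² = σ·4πr²·T⁴ ⇒ S = 4σT⁴/(1−a).
S = 4·5.67×10⁻⁸·9.905×10¹⁰/0.430.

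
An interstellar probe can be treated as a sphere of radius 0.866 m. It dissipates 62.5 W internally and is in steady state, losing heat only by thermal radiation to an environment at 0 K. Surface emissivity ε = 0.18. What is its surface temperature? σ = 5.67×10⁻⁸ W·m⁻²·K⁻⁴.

Steady state: internal power = radiated power, P = εσA T⁴.
Radiating area A = 4πr² = 9.424 m².
T⁴ = P/(εσA) = 62.5/(0.18·5.67×10⁻⁸·9.424) = 6.498×10⁸ K⁴.
T = (6.498×10⁸)^(1/4).

T ≈ 160 K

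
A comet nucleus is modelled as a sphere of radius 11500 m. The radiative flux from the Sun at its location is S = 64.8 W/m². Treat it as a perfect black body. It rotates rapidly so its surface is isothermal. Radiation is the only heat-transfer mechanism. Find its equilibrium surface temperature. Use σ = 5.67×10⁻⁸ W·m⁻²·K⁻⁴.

T ≈ 130 K

At equilibrium, absorbed power = emitted power.
Absorbing cross-section = πr² = 4.155×10⁸ m²; emitting surface = 4πr² = 1.662×10⁹ m² (ratio 4).
S·A_cross = εσ·A_surf·T⁴  ⇒  T⁴ = S/(4σ).
T⁴ = 1.00·64.8/(4·5.67×10⁻⁸) = 2.857×10⁸ K⁴.
T = (2.857×10⁸)^(1/4).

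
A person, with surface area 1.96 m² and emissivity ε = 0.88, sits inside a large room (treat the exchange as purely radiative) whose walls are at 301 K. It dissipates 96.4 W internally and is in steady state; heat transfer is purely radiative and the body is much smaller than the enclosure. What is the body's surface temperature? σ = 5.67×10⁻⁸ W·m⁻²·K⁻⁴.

For a small grey body in a large enclosure, net radiated power = εσA(T⁴ − T_w⁴).
Steady state: P = εσA(T⁴ − T_w⁴) with A = 1.96 m².
T⁴ = P/(εσA) + T_w⁴ = 96.4/(0.88·5.67×10⁻⁸·1.960) + (301)⁴
    = 9.857×10⁸ + 8.209×10⁹ = 9.194×10⁹ K⁴.

T ≈ 310 K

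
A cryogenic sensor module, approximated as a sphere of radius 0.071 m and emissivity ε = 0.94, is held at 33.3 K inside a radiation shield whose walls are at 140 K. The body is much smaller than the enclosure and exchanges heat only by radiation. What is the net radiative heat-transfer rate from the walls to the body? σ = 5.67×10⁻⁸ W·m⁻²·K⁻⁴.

P_net ≈ 1.29 W

For a small grey body in a large enclosure: P_net = εσA(T_body⁴ − T_wall⁴).
A = 4πr² = 0.06335 m²; T_body⁴ − T_wall⁴ = 1.230×10⁶ − 3.842×10⁸ = -3.829×10⁸ K⁴.
|P_net| = 0.94·5.67×10⁻⁸·0.06335·3.829×10⁸.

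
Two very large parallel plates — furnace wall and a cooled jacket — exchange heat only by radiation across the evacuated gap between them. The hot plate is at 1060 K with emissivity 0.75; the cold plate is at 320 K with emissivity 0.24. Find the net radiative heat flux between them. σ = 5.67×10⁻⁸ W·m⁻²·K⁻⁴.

For two infinite grey parallel plates, q = σ(T₁⁴ − T₂⁴)/(1/ε₁ + 1/ε₂ − 1).
T₁⁴ − T₂⁴ = 1.262×10¹² − 1.049×10¹⁰ = 1.252×10¹² K⁴.
1/ε₁ + 1/ε₂ − 1 = 1.333 + 4.167 − 1 = 4.500.
q = 5.67×10⁻⁸ × 1.252×10¹² / 4.500.

q ≈ 15800 W/m²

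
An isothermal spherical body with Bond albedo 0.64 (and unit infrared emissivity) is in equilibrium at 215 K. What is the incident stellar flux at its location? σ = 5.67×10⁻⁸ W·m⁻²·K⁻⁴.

S ≈ 1350 W/m²

(1−a)S·πr² = σ·4πr²·T⁴ ⇒ S = 4σT⁴/(1−a).
S = 4·5.67×10⁻⁸·2.137×10⁹/0.360.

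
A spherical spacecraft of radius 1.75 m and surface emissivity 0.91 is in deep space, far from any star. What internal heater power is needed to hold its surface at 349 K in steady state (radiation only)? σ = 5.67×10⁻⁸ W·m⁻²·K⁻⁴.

P ≈ 29500 W

P = εσ·4πr²·T⁴.
4πr² = 38.48 m²; T⁴ = 1.484×10¹⁰ K⁴.
P = 0.91·5.67×10⁻⁸·38.48·1.484×10¹⁰.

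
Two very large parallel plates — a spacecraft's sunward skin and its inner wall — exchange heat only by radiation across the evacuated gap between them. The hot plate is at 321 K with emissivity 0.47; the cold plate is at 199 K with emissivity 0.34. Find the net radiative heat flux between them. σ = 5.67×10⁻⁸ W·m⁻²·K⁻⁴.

q ≈ 126 W/m²

For two infinite grey parallel plates, q = σ(T₁⁴ − T₂⁴)/(1/ε₁ + 1/ε₂ − 1).
T₁⁴ − T₂⁴ = 1.062×10¹⁰ − 1.568×10⁹ = 9.049×10⁹ K⁴.
1/ε₁ + 1/ε₂ − 1 = 2.128 + 2.941 − 1 = 4.069.
q = 5.67×10⁻⁸ × 9.049×10⁹ / 4.069.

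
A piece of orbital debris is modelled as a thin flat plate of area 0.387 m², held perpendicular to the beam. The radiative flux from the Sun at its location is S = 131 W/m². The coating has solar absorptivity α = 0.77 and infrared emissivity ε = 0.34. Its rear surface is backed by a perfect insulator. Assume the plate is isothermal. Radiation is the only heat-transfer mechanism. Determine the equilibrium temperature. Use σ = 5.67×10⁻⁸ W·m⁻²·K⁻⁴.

At equilibrium, absorbed power = emitted power.
Absorbing cross-section = A = 0.3870 m²; emitting surface = A = 0.3870 m² (ratio 1).
αS·A_cross = εσ·A_surf·T⁴  ⇒  T⁴ = αS/(ε·1σ).
T⁴ = 0.770·131/(0.34·1·5.67×10⁻⁸) = 5.232×10⁹ K⁴.
T = (5.232×10⁹)^(1/4).

T ≈ 269 K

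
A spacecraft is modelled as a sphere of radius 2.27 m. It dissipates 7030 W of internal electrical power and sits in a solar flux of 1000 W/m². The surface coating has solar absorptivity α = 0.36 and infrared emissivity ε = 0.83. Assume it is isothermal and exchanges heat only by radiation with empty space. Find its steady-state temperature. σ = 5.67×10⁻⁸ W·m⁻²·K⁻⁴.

T ≈ 255 K

At steady state, absorbed solar power + internal power = radiated power.
Absorbed: α·S·A_cross = 0.36·1000·16.19 = 5828 W (cross-section πr²).
Total input = 5828 + 7030 = 12860 W.
Radiated: εσ·A_surf·T⁴ with A_surf = 4πr² = 64.75 m².
T⁴ = 12860/(0.83·5.67×10⁻⁸·64.75) = 4.219×10⁹ K⁴.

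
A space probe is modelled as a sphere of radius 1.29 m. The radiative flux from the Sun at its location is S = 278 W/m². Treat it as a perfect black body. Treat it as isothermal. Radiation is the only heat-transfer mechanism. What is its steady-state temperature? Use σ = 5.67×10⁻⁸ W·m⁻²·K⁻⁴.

T ≈ 187 K

At equilibrium, absorbed power = emitted power.
Absorbing cross-section = πr² = 5.228 m²; emitting surface = 4πr² = 20.91 m² (ratio 4).
S·A_cross = εσ·A_surf·T⁴  ⇒  T⁴ = S/(4σ).
T⁴ = 1.00·278/(4·5.67×10⁻⁸) = 1.226×10⁹ K⁴.
T = (1.226×10⁹)^(1/4).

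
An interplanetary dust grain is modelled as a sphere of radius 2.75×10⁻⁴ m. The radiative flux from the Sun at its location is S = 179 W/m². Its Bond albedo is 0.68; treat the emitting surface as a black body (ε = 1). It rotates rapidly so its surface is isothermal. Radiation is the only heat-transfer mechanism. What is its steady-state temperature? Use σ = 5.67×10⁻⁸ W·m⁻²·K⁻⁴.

T ≈ 126 K

At equilibrium, absorbed power = emitted power.
Absorbing cross-section = πr² = 2.376×10⁻⁷ m²; emitting surface = 4πr² = 9.503×10⁻⁷ m² (ratio 4).
(1−a)S·A_cross = εσ·A_surf·T⁴  ⇒  T⁴ = (1−a)S/(4σ).
T⁴ = 0.320·179/(4·5.67×10⁻⁸) = 2.526×10⁸ K⁴.
T = (2.526×10⁸)^(1/4).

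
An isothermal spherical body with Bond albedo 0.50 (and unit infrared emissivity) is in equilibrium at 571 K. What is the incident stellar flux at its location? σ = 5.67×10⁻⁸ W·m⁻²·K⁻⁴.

S ≈ 48200 W/m²

(1−a)S·πr² = σ·4πr²·T⁴ ⇒ S = 4σT⁴/(1−a).
S = 4·5.67×10⁻⁸·1.063×10¹¹/0.500.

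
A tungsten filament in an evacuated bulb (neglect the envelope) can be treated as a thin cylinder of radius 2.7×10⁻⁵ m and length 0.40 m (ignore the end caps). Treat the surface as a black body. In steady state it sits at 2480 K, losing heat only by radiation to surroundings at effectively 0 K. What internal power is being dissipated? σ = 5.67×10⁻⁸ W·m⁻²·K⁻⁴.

Steady state: P = εσA T⁴.
A = 2πrL = 6.786×10⁻⁵ m²; T⁴ = (2480)⁴ = 3.783×10¹³ K⁴.
P = 1.0 × 5.67×10⁻⁸ × 6.786×10⁻⁵ × 3.783×10¹³.

P ≈ 146 W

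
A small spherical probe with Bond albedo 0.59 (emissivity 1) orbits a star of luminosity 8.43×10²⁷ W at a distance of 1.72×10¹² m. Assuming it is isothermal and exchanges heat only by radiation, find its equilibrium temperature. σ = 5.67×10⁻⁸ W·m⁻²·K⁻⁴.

First find the stellar flux at distance d: S = L/(4πd²) = 8.43×10²⁷/(4π·(1.72×10¹²)²) = 226.8 W/m².
For an isothermal sphere, absorbed (1−a)S·πr² = emitted σ·4πr²·T⁴, so T⁴ = (1−a)S/(4σ).
T⁴ = 0.410·226.8/(4·5.67×10⁻⁸) = 4.099×10⁸ K⁴.

T ≈ 142 K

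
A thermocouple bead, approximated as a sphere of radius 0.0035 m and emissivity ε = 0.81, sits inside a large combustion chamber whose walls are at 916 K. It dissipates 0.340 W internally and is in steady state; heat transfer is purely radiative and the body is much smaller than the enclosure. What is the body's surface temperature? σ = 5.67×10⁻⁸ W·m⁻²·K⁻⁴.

T ≈ 931 K

For a small grey body in a large enclosure, net radiated power = εσA(T⁴ − T_w⁴).
Steady state: P = εσA(T⁴ − T_w⁴) with A = 4πr² = 1.539×10⁻⁴ m².
T⁴ = P/(εσA) + T_w⁴ = 0.340/(0.81·5.67×10⁻⁸·1.539×10⁻⁴) + (916)⁴
    = 4.809×10¹⁰ + 7.040×10¹¹ = 7.521×10¹¹ K⁴.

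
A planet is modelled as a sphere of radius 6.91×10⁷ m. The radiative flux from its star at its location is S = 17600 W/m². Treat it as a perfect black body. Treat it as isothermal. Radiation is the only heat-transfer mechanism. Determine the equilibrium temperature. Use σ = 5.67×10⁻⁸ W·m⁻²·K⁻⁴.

At equilibrium, absorbed power = emitted power.
Absorbing cross-section = πr² = 1.500×10¹⁶ m²; emitting surface = 4πr² = 6.000×10¹⁶ m² (ratio 4).
S·A_cross = εσ·A_surf·T⁴  ⇒  T⁴ = S/(4σ).
T⁴ = 1.00·17600/(4·5.67×10⁻⁸) = 7.760×10¹⁰ K⁴.
T = (7.760×10¹⁰)^(1/4).

T ≈ 528 K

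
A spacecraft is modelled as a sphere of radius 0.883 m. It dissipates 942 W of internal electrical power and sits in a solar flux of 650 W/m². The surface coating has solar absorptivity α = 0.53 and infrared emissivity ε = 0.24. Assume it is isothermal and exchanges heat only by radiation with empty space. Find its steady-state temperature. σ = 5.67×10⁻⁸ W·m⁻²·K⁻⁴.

At steady state, absorbed solar power + internal power = radiated power.
Absorbed: α·S·A_cross = 0.53·650·2.449 = 843.8 W (cross-section πr²).
Total input = 843.8 + 942 = 1786 W.
Radiated: εσ·A_surf·T⁴ with A_surf = 4πr² = 9.798 m².
T⁴ = 1786/(0.24·5.67×10⁻⁸·9.798) = 1.339×10¹⁰ K⁴.

T ≈ 340 K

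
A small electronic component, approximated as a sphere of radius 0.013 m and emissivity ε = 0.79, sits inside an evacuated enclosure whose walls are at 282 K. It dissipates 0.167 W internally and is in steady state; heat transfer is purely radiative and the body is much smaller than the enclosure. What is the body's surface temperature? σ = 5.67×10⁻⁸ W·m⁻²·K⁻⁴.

T ≈ 300 K

For a small grey body in a large enclosure, net radiated power = εσA(T⁴ − T_w⁴).
Steady state: P = εσA(T⁴ − T_w⁴) with A = 4πr² = 0.002124 m².
T⁴ = P/(εσA) + T_w⁴ = 0.167/(0.79·5.67×10⁻⁸·0.002124) + (282)⁴
    = 1.756×10⁹ + 6.324×10⁹ = 8.080×10⁹ K⁴.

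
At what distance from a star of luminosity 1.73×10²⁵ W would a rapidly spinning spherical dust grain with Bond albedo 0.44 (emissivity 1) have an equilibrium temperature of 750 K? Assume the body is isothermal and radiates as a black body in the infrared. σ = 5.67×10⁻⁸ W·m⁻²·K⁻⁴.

For an isothermal black-emitting sphere, (1−a)S·πr² = σ·4πr²·T⁴ ⇒ S = 4σT⁴/(1−a).
S = 4·5.67×10⁻⁸·(750)⁴/0.560 = 1.281×10⁵ W/m².
Flux falls as S = L/(4πd²), so d = √(L/(4πS)) = √(1.73×10²⁵/(4π·1.281×10⁵)).

d ≈ 3.28×10⁹ m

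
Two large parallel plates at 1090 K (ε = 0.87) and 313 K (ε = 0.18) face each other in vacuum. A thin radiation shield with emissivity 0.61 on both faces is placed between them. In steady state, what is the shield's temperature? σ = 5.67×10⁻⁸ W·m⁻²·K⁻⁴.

T_s ≈ 1020 K

In steady state the net flux on the hot side equals that on the cold side.
σ(T₁⁴−T_s⁴)/D₁ = σ(T_s⁴−T₂⁴)/D₂, with D₁ = 1/ε₁+1/ε_s−1 = 1.789, D₂ = 1/ε_s+1/ε₂−1 = 6.195.
Solve for T_s⁴: T_s⁴ = (D₂·T₁⁴ + D₁·T₂⁴)/(D₁+D₂) = 1.097×10¹² K⁴.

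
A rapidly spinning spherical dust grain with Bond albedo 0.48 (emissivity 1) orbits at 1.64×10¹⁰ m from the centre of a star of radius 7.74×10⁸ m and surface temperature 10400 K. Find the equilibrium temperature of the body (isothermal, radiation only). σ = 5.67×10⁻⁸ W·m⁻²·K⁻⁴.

The star's surface emits σT_*⁴; at distance d the flux is S = σT_*⁴(R_*/d)².
S = 5.67×10⁻⁸·(10400)⁴·(7.74×10⁸/1.64×10¹⁰)² = 1.477×10⁶ W/m².
For an isothermal sphere T⁴ = (1−a)S/(4σ) = 3.387×10¹² K⁴.

T ≈ 1360 K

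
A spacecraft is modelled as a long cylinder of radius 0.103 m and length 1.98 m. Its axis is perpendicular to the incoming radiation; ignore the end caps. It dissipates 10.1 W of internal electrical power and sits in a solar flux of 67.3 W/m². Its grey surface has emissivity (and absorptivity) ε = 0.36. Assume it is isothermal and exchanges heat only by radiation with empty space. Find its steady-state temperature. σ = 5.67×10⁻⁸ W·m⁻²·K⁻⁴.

At steady state, absorbed solar power + internal power = radiated power.
Absorbed: α·S·A_cross = 0.36·67.3·0.4079 = 9.882 W (cross-section 2rL).
Total input = 9.882 + 10.1 = 19.98 W.
Radiated: εσ·A_surf·T⁴ with A_surf = 2πrL = 1.281 m².
T⁴ = 19.98/(0.36·5.67×10⁻⁸·1.281) = 7.640×10⁸ K⁴.

T ≈ 166 K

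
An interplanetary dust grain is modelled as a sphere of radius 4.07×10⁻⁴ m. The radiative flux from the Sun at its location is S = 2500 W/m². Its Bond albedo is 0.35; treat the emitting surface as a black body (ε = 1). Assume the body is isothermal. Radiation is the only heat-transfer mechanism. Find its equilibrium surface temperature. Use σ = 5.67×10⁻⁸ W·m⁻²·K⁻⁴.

At equilibrium, absorbed power = emitted power.
Absorbing cross-section = πr² = 5.204×10⁻⁷ m²; emitting surface = 4πr² = 2.082×10⁻⁶ m² (ratio 4).
(1−a)S·A_cross = εσ·A_surf·T⁴  ⇒  T⁴ = (1−a)S/(4σ).
T⁴ = 0.650·2500/(4·5.67×10⁻⁸) = 7.165×10⁹ K⁴.
T = (7.165×10⁹)^(1/4).

T ≈ 291 K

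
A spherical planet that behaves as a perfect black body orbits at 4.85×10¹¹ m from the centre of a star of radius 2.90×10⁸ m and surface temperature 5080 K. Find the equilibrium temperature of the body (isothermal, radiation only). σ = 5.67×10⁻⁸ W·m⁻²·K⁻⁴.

The star's surface emits σT_*⁴; at distance d the flux is S = σT_*⁴(R_*/d)².
S = 5.67×10⁻⁸·(5080)⁴·(2.90×10⁸/4.85×10¹¹)² = 13.50 W/m².
For an isothermal sphere T⁴ = (1−a)S/(4σ) = 5.953×10⁷ K⁴.

T ≈ 87.8 K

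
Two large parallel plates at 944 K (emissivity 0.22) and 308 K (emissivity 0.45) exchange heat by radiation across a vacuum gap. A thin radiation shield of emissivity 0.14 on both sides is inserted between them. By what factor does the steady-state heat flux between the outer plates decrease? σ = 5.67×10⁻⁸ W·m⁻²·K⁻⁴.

Without shield: q₀ = σΔ(T⁴)/(1/ε₁+1/ε₂−1) with denominator 5.768.
With shield the two gaps are in series; the resistances add: (1/ε₁+1/ε_s−1)+(1/ε_s+1/ε₂−1) = 10.69+8.365 = 19.05.
Heat-flux ratio q₀/q = 19.05/5.768.

factor ≈ 3.30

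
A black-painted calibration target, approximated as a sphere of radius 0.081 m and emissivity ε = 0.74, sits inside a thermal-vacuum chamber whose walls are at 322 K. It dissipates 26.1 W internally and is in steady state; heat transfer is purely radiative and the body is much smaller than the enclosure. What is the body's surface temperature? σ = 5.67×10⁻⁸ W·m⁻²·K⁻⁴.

For a small grey body in a large enclosure, net radiated power = εσA(T⁴ − T_w⁴).
Steady state: P = εσA(T⁴ − T_w⁴) with A = 4πr² = 0.08245 m².
T⁴ = P/(εσA) + T_w⁴ = 26.1/(0.74·5.67×10⁻⁸·0.08245) + (322)⁴
    = 7.545×10⁹ + 1.075×10¹⁰ = 1.830×10¹⁰ K⁴.

T ≈ 368 K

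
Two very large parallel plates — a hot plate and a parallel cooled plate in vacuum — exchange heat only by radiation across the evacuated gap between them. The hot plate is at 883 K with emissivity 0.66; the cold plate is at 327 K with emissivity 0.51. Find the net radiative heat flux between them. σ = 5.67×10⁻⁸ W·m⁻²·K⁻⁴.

For two infinite grey parallel plates, q = σ(T₁⁴ − T₂⁴)/(1/ε₁ + 1/ε₂ − 1).
T₁⁴ − T₂⁴ = 6.079×10¹¹ − 1.143×10¹⁰ = 5.965×10¹¹ K⁴.
1/ε₁ + 1/ε₂ − 1 = 1.515 + 1.961 − 1 = 2.476.
q = 5.67×10⁻⁸ × 5.965×10¹¹ / 2.476.

q ≈ 13700 W/m²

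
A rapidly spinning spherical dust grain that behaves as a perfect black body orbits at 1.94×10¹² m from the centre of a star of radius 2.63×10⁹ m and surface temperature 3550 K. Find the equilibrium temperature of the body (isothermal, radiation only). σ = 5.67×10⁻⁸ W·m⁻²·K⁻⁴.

The star's surface emits σT_*⁴; at distance d the flux is S = σT_*⁴(R_*/d)².
S = 5.67×10⁻⁸·(3550)⁴·(2.63×10⁹/1.94×10¹²)² = 16.55 W/m².
For an isothermal sphere T⁴ = (1−a)S/(4σ) = 7.297×10⁷ K⁴.

T ≈ 92.4 K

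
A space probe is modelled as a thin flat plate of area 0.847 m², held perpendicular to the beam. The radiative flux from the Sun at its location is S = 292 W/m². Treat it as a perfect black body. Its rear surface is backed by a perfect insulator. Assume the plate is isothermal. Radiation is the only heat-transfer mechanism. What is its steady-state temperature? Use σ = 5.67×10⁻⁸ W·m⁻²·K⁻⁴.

At equilibrium, absorbed power = emitted power.
Absorbing cross-section = A = 0.8470 m²; emitting surface = A = 0.8470 m² (ratio 1).
S·A_cross = εσ·A_surf·T⁴  ⇒  T⁴ = S/(1σ).
T⁴ = 1.00·292/(1·5.67×10⁻⁸) = 5.150×10⁹ K⁴.
T = (5.150×10⁹)^(1/4).

T ≈ 268 K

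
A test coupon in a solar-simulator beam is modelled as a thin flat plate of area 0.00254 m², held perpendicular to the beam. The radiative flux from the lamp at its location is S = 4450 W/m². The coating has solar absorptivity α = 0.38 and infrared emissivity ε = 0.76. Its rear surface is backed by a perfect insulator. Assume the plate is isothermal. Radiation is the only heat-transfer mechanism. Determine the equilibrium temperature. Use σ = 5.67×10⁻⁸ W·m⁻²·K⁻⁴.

T ≈ 445 K

At equilibrium, absorbed power = emitted power.
Absorbing cross-section = A = 0.002540 m²; emitting surface = A = 0.002540 m² (ratio 1).
αS·A_cross = εσ·A_surf·T⁴  ⇒  T⁴ = αS/(ε·1σ).
T⁴ = 0.380·4450/(0.76·1·5.67×10⁻⁸) = 3.924×10¹⁰ K⁴.
T = (3.924×10¹⁰)^(1/4).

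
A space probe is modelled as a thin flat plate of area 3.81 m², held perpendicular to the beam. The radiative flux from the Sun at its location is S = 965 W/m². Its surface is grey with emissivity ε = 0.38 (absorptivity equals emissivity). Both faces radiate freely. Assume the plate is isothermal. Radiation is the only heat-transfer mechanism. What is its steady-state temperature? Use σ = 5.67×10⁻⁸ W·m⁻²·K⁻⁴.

T ≈ 304 K

At equilibrium, absorbed power = emitted power.
Absorbing cross-section = A = 3.810 m²; emitting surface = 2A = 7.620 m² (ratio 2).
εS·A_cross = εσ·A_surf·T⁴  ⇒  T⁴ = S/(2σ)   (ε cancels).
T⁴ = 965/(2·5.67×10⁻⁸) = 8.510×10⁹ K⁴.
T = (8.510×10⁹)^(1/4).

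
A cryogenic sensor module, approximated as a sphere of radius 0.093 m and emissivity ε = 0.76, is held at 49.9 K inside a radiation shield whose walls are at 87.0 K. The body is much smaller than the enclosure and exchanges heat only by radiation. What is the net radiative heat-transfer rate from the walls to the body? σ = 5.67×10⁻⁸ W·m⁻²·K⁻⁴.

P_net ≈ 0.239 W

For a small grey body in a large enclosure: P_net = εσA(T_body⁴ − T_wall⁴).
A = 4πr² = 0.1087 m²; T_body⁴ − T_wall⁴ = 6.200×10⁶ − 5.729×10⁷ = -5.109×10⁷ K⁴.
|P_net| = 0.76·5.67×10⁻⁸·0.1087·5.109×10⁷.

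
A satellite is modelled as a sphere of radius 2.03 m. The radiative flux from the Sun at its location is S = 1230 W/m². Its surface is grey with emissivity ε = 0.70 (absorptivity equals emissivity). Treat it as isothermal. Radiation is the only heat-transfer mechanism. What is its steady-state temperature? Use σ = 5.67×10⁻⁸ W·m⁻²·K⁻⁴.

T ≈ 271 K

At equilibrium, absorbed power = emitted power.
Absorbing cross-section = πr² = 12.95 m²; emitting surface = 4πr² = 51.78 m² (ratio 4).
εS·A_cross = εσ·A_surf·T⁴  ⇒  T⁴ = S/(4σ)   (ε cancels).
T⁴ = 1230/(4·5.67×10⁻⁸) = 5.423×10⁹ K⁴.
T = (5.423×10⁹)^(1/4).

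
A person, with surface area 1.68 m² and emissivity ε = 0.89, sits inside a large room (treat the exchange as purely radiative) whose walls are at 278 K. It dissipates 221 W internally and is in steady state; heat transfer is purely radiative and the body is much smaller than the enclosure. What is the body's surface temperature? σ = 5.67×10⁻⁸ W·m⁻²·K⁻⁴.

For a small grey body in a large enclosure, net radiated power = εσA(T⁴ − T_w⁴).
Steady state: P = εσA(T⁴ − T_w⁴) with A = 1.68 m².
T⁴ = P/(εσA) + T_w⁴ = 221/(0.89·5.67×10⁻⁸·1.680) + (278)⁴
    = 2.607×10⁹ + 5.973×10⁹ = 8.580×10⁹ K⁴.

T ≈ 304 K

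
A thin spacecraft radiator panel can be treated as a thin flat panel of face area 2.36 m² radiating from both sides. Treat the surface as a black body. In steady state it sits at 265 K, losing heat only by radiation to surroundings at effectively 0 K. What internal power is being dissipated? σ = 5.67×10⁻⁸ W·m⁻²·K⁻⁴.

Steady state: P = εσA T⁴.
A = 2·2.36 = 4.720 m²; T⁴ = (265)⁴ = 4.932×10⁹ K⁴.
P = 1.0 × 5.67×10⁻⁸ × 4.720 × 4.932×10⁹.

P ≈ 1320 W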